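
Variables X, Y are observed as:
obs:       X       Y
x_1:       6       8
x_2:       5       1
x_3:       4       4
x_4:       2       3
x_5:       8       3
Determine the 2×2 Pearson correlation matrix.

Step 1 — column means:
  mean(X) = (6 + 5 + 4 + 2 + 8) / 5 = 25/5 = 5
  mean(Y) = (8 + 1 + 4 + 3 + 3) / 5 = 19/5 = 3.8

Step 2 — sample variances and covariances s[i,j] = (1/(n-1)) · Σ_k (x_{k,i} - mean_i) · (x_{k,j} - mean_j), with n-1 = 4:
  s[X,X] = ((1)·(1) + (0)·(0) + (-1)·(-1) + (-3)·(-3) + (3)·(3)) / 4 = 20/4 = 5
  s[X,Y] = ((1)·(4.2) + (0)·(-2.8) + (-1)·(0.2) + (-3)·(-0.8) + (3)·(-0.8)) / 4 = 4/4 = 1
  s[Y,Y] = ((4.2)·(4.2) + (-2.8)·(-2.8) + (0.2)·(0.2) + (-0.8)·(-0.8) + (-0.8)·(-0.8)) / 4 = 26.8/4 = 6.7
  Sample standard deviations s_i = √(s[i,i]):
  s(X) = √(5) = 2.2361
  s(Y) = √(6.7) = 2.5884

Step 3 — r_{ij} = s_{ij} / (s_i · s_j):
  r[X,X] = 1 (diagonal).
  r[X,Y] = 1 / (2.2361 · 2.5884) = 1 / 5.7879 = 0.1728
  r[Y,Y] = 1 (diagonal).

R is symmetric with unit diagonal. Assembling:

R = [[1, 0.1728],
 [0.1728, 1]]


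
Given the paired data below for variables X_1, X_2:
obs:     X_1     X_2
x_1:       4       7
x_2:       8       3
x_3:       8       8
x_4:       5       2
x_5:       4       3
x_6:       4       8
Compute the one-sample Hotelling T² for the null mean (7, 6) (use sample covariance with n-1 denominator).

Step 1 — sample mean vector:
  mean(X_1) = (4 + 8 + 8 + 5 + 4 + 4) / 6 = 33/6 = 5.5
  mean(X_2) = (7 + 3 + 8 + 2 + 3 + 8) / 6 = 31/6 = 5.1667
  x̄ = (5.5, 5.1667),  deviation x̄ - mu_0 = (5.5, 5.1667) - (7, 6) = (-1.5, -0.8333).

Step 2 — sample covariance matrix, S[i,j] = (1/(n-1)) · Σ_k (x_{k,i} - mean_i) · (x_{k,j} - mean_j), divisor n-1 = 5:
  S[X_1,X_1] = ((-1.5)·(-1.5) + (2.5)·(2.5) + (2.5)·(2.5) + (-0.5)·(-0.5) + (-1.5)·(-1.5) + (-1.5)·(-1.5)) / 5 = 19.5/5 = 3.9
  S[X_1,X_2] = ((-1.5)·(1.8333) + (2.5)·(-2.1667) + (2.5)·(2.8333) + (-0.5)·(-3.1667) + (-1.5)·(-2.1667) + (-1.5)·(2.8333)) / 5 = -0.5/5 = -0.1
  S[X_2,X_2] = ((1.8333)·(1.8333) + (-2.1667)·(-2.1667) + (2.8333)·(2.8333) + (-3.1667)·(-3.1667) + (-2.1667)·(-2.1667) + (2.8333)·(2.8333)) / 5 = 38.8333/5 = 7.7667
  S = [[3.9, -0.1],
 [-0.1, 7.7667]].

Step 3 — invert S. det(S) = 3.9·7.7667 - (-0.1)² = 30.28.
  S^{-1} = (1/det) · [[d, -b], [-b, a]] = [[0.2565, 0.0033],
 [0.0033, 0.1288]].

Step 4 — quadratic form (x̄ - mu_0)^T · S^{-1} · (x̄ - mu_0):
  S^{-1} · (x̄ - mu_0) = (-0.3875, -0.1123),
  (x̄ - mu_0)^T · [...] = (-1.5)·(-0.3875) + (-0.8333)·(-0.1123) = 0.6748.

Step 5 — scale by n: T² = 6 · 0.6748 = 4.0489.

T² ≈ 4.0489


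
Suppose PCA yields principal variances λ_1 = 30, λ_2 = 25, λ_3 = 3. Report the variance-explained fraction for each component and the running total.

Step 1 — total variance = trace(Sigma) = Σ λ_i = 30 + 25 + 3 = 58.

Step 2 — fraction explained by component i = λ_i / Σ λ:
  PC1: 30/58 = 0.5172
  PC2: 25/58 = 0.431
  PC3: 3/58 = 0.0517

Step 3 — cumulative fraction after k components = (λ_1 + ... + λ_k) / Σ λ:
  k = 1: 30/58 = 0.5172
  k = 2: (30 + 25)/58 = 55/58 = 0.9483
  k = 3: (30 + 25 + 3)/58 = 58/58 = 1

Summary (fraction, with percent):

explained: PC1 0.5172 (51.72%), PC2 0.431 (43.1%), PC3 0.0517 (5.17%);  cumulative: 0.5172, 0.9483, 1


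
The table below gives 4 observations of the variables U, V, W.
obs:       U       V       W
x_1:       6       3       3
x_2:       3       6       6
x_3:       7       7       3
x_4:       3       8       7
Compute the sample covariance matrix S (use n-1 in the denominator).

Step 1 — column means:
  mean(U) = (6 + 3 + 7 + 3) / 4 = 19/4 = 4.75
  mean(V) = (3 + 6 + 7 + 8) / 4 = 24/4 = 6
  mean(W) = (3 + 6 + 3 + 7) / 4 = 19/4 = 4.75

Step 2 — sample covariance S[i,j] = (1/(n-1)) · Σ_k (x_{k,i} - mean_i) · (x_{k,j} - mean_j), with n-1 = 3.
  S[U,U] = ((1.25)·(1.25) + (-1.75)·(-1.75) + (2.25)·(2.25) + (-1.75)·(-1.75)) / 3 = 12.75/3 = 4.25
  S[U,V] = ((1.25)·(-3) + (-1.75)·(0) + (2.25)·(1) + (-1.75)·(2)) / 3 = -5/3 = -1.6667
  S[U,W] = ((1.25)·(-1.75) + (-1.75)·(1.25) + (2.25)·(-1.75) + (-1.75)·(2.25)) / 3 = -12.25/3 = -4.0833
  S[V,V] = ((-3)·(-3) + (0)·(0) + (1)·(1) + (2)·(2)) / 3 = 14/3 = 4.6667
  S[V,W] = ((-3)·(-1.75) + (0)·(1.25) + (1)·(-1.75) + (2)·(2.25)) / 3 = 8/3 = 2.6667
  S[W,W] = ((-1.75)·(-1.75) + (1.25)·(1.25) + (-1.75)·(-1.75) + (2.25)·(2.25)) / 3 = 12.75/3 = 4.25

S is symmetric (S[j,i] = S[i,j]). Assembling:

S = [[4.25, -1.6667, -4.0833],
 [-1.6667, 4.6667, 2.6667],
 [-4.0833, 2.6667, 4.25]]


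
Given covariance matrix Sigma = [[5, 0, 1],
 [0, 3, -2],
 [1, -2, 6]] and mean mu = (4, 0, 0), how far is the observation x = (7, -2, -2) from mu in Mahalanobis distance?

Step 1 — centre the observation: (x - mu) = (3, -2, -2).

Step 2 — invert Sigma (cofactor / det for 3×3, or solve directly):
  Sigma^{-1} = [[0.209, -0.0299, -0.0448],
 [-0.0299, 0.4328, 0.1493],
 [-0.0448, 0.1493, 0.2239]].

Step 3 — form the quadratic (x - mu)^T · Sigma^{-1} · (x - mu):
  Sigma^{-1} · (x - mu) = (0.7761, -1.2537, -0.8806).
  (x - mu)^T · [Sigma^{-1} · (x - mu)] = (3)·(0.7761) + (-2)·(-1.2537) + (-2)·(-0.8806) = 6.597.

Step 4 — take square root: d = √(6.597) ≈ 2.5685.

d(x, mu) = √(6.597) ≈ 2.5685


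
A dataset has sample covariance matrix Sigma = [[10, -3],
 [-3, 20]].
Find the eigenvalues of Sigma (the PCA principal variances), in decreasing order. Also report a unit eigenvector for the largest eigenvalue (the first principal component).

Step 1 — characteristic polynomial of 2×2 Sigma:
  det(Sigma - λI) = λ² - trace · λ + det = 0.
  trace = 10 + 20 = 30, det = 10·20 - (-3)² = 191.
Step 2 — discriminant:
  Δ = trace² - 4·det = 900 - 764 = 136.
Step 3 — eigenvalues:
  λ = (trace ± √Δ)/2 = (30 ± 11.6619)/2,
  λ_1 = 20.831,  λ_2 = 9.169.

Step 4 — unit eigenvector for λ_1: solve (Sigma - λ_1 I)v = 0. First row:
  (10 - 20.831)·v_x + (-3)·v_y = 0, i.e. (-10.831)·v_x + (-3)·v_y = 0,
  so v ∝ (b, λ_1 - a) = (-3, 10.831); multiply by -1 so the first entry is positive: u = (3, -10.831).
  ||u|| = √((3)² + (-10.831)²) = √(126.3095) ≈ 11.2388,
  v_1 = u/||u|| ≈ (0.2669, -0.9637) (||v_1|| = 1).

λ_1 = 20.831,  λ_2 = 9.169;  v_1 ≈ (0.2669, -0.9637)


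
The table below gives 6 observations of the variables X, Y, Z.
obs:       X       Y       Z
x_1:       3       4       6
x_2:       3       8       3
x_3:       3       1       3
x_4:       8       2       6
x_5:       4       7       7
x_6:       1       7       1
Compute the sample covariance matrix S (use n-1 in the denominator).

Step 1 — column means:
  mean(X) = (3 + 3 + 3 + 8 + 4 + 1) / 6 = 22/6 = 3.6667
  mean(Y) = (4 + 8 + 1 + 2 + 7 + 7) / 6 = 29/6 = 4.8333
  mean(Z) = (6 + 3 + 3 + 6 + 7 + 1) / 6 = 26/6 = 4.3333

Step 2 — sample covariance S[i,j] = (1/(n-1)) · Σ_k (x_{k,i} - mean_i) · (x_{k,j} - mean_j), with n-1 = 5.
  S[X,X] = ((-0.6667)·(-0.6667) + (-0.6667)·(-0.6667) + (-0.6667)·(-0.6667) + (4.3333)·(4.3333) + (0.3333)·(0.3333) + (-2.6667)·(-2.6667)) / 5 = 27.3333/5 = 5.4667
  S[X,Y] = ((-0.6667)·(-0.8333) + (-0.6667)·(3.1667) + (-0.6667)·(-3.8333) + (4.3333)·(-2.8333) + (0.3333)·(2.1667) + (-2.6667)·(2.1667)) / 5 = -16.3333/5 = -3.2667
  S[X,Z] = ((-0.6667)·(1.6667) + (-0.6667)·(-1.3333) + (-0.6667)·(-1.3333) + (4.3333)·(1.6667) + (0.3333)·(2.6667) + (-2.6667)·(-3.3333)) / 5 = 17.6667/5 = 3.5333
  S[Y,Y] = ((-0.8333)·(-0.8333) + (3.1667)·(3.1667) + (-3.8333)·(-3.8333) + (-2.8333)·(-2.8333) + (2.1667)·(2.1667) + (2.1667)·(2.1667)) / 5 = 42.8333/5 = 8.5667
  S[Y,Z] = ((-0.8333)·(1.6667) + (3.1667)·(-1.3333) + (-3.8333)·(-1.3333) + (-2.8333)·(1.6667) + (2.1667)·(2.6667) + (2.1667)·(-3.3333)) / 5 = -6.6667/5 = -1.3333
  S[Z,Z] = ((1.6667)·(1.6667) + (-1.3333)·(-1.3333) + (-1.3333)·(-1.3333) + (1.6667)·(1.6667) + (2.6667)·(2.6667) + (-3.3333)·(-3.3333)) / 5 = 27.3333/5 = 5.4667

S is symmetric (S[j,i] = S[i,j]). Assembling:

S = [[5.4667, -3.2667, 3.5333],
 [-3.2667, 8.5667, -1.3333],
 [3.5333, -1.3333, 5.4667]]


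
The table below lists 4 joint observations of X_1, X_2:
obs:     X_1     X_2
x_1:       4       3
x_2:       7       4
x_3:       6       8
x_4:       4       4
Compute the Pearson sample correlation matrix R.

Step 1 — column means:
  mean(X_1) = (4 + 7 + 6 + 4) / 4 = 21/4 = 5.25
  mean(X_2) = (3 + 4 + 8 + 4) / 4 = 19/4 = 4.75

Step 2 — sample variances and covariances s[i,j] = (1/(n-1)) · Σ_k (x_{k,i} - mean_i) · (x_{k,j} - mean_j), with n-1 = 3:
  s[X_1,X_1] = ((-1.25)·(-1.25) + (1.75)·(1.75) + (0.75)·(0.75) + (-1.25)·(-1.25)) / 3 = 6.75/3 = 2.25
  s[X_1,X_2] = ((-1.25)·(-1.75) + (1.75)·(-0.75) + (0.75)·(3.25) + (-1.25)·(-0.75)) / 3 = 4.25/3 = 1.4167
  s[X_2,X_2] = ((-1.75)·(-1.75) + (-0.75)·(-0.75) + (3.25)·(3.25) + (-0.75)·(-0.75)) / 3 = 14.75/3 = 4.9167
  Sample standard deviations s_i = √(s[i,i]):
  s(X_1) = √(2.25) = 1.5
  s(X_2) = √(4.9167) = 2.2174

Step 3 — r_{ij} = s_{ij} / (s_i · s_j):
  r[X_1,X_1] = 1 (diagonal).
  r[X_1,X_2] = 1.4167 / (1.5 · 2.2174) = 1.4167 / 3.326 = 0.4259
  r[X_2,X_2] = 1 (diagonal).

R is symmetric with unit diagonal. Assembling:

R = [[1, 0.4259],
 [0.4259, 1]]


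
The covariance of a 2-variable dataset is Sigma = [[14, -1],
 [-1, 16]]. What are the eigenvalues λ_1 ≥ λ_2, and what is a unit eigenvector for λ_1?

Step 1 — characteristic polynomial of 2×2 Sigma:
  det(Sigma - λI) = λ² - trace · λ + det = 0.
  trace = 14 + 16 = 30, det = 14·16 - (-1)² = 223.
Step 2 — discriminant:
  Δ = trace² - 4·det = 900 - 892 = 8.
Step 3 — eigenvalues:
  λ = (trace ± √Δ)/2 = (30 ± 2.8284)/2,
  λ_1 = 16.4142,  λ_2 = 13.5858.

Step 4 — unit eigenvector for λ_1: solve (Sigma - λ_1 I)v = 0. First row:
  (14 - 16.4142)·v_x + (-1)·v_y = 0, i.e. (-2.4142)·v_x + (-1)·v_y = 0,
  so v ∝ (b, λ_1 - a) = (-1, 2.4142); multiply by -1 so the first entry is positive: u = (1, -2.4142).
  ||u|| = √((1)² + (-2.4142)²) = √(6.8284) ≈ 2.6131,
  v_1 = u/||u|| ≈ (0.3827, -0.9239) (||v_1|| = 1).

λ_1 = 16.4142,  λ_2 = 13.5858;  v_1 ≈ (0.3827, -0.9239)


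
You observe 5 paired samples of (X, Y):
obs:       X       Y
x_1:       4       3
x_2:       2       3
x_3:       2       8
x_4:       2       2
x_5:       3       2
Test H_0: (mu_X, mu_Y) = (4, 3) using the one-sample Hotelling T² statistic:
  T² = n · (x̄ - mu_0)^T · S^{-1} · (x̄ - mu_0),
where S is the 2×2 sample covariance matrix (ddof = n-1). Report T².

Step 1 — sample mean vector:
  mean(X) = (4 + 2 + 2 + 2 + 3) / 5 = 13/5 = 2.6
  mean(Y) = (3 + 3 + 8 + 2 + 2) / 5 = 18/5 = 3.6
  x̄ = (2.6, 3.6),  deviation x̄ - mu_0 = (2.6, 3.6) - (4, 3) = (-1.4, 0.6).

Step 2 — sample covariance matrix, S[i,j] = (1/(n-1)) · Σ_k (x_{k,i} - mean_i) · (x_{k,j} - mean_j), divisor n-1 = 4:
  S[X,X] = ((1.4)·(1.4) + (-0.6)·(-0.6) + (-0.6)·(-0.6) + (-0.6)·(-0.6) + (0.4)·(0.4)) / 4 = 3.2/4 = 0.8
  S[X,Y] = ((1.4)·(-0.6) + (-0.6)·(-0.6) + (-0.6)·(4.4) + (-0.6)·(-1.6) + (0.4)·(-1.6)) / 4 = -2.8/4 = -0.7
  S[Y,Y] = ((-0.6)·(-0.6) + (-0.6)·(-0.6) + (4.4)·(4.4) + (-1.6)·(-1.6) + (-1.6)·(-1.6)) / 4 = 25.2/4 = 6.3
  S = [[0.8, -0.7],
 [-0.7, 6.3]].

Step 3 — invert S. det(S) = 0.8·6.3 - (-0.7)² = 4.55.
  S^{-1} = (1/det) · [[d, -b], [-b, a]] = [[1.3846, 0.1538],
 [0.1538, 0.1758]].

Step 4 — quadratic form (x̄ - mu_0)^T · S^{-1} · (x̄ - mu_0):
  S^{-1} · (x̄ - mu_0) = (-1.8462, -0.1099),
  (x̄ - mu_0)^T · [...] = (-1.4)·(-1.8462) + (0.6)·(-0.1099) = 2.5187.

Step 5 — scale by n: T² = 5 · 2.5187 = 12.5934.

T² ≈ 12.5934


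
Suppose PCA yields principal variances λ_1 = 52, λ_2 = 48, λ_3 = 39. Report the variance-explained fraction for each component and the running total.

Step 1 — total variance = trace(Sigma) = Σ λ_i = 52 + 48 + 39 = 139.

Step 2 — fraction explained by component i = λ_i / Σ λ:
  PC1: 52/139 = 0.3741
  PC2: 48/139 = 0.3453
  PC3: 39/139 = 0.2806

Step 3 — cumulative fraction after k components = (λ_1 + ... + λ_k) / Σ λ:
  k = 1: 52/139 = 0.3741
  k = 2: (52 + 48)/139 = 100/139 = 0.7194
  k = 3: (52 + 48 + 39)/139 = 139/139 = 1

Summary (fraction, with percent):

explained: PC1 0.3741 (37.41%), PC2 0.3453 (34.53%), PC3 0.2806 (28.06%);  cumulative: 0.3741, 0.7194, 1


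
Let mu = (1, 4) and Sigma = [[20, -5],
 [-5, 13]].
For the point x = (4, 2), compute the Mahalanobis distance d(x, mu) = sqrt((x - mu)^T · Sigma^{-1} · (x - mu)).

Step 1 — centre the observation: (x - mu) = (3, -2).

Step 2 — invert Sigma. det(Sigma) = 20·13 - (-5)² = 235.
  Sigma^{-1} = (1/det) · [[d, -b], [-b, a]] = [[0.0553, 0.0213],
 [0.0213, 0.0851]].

Step 3 — form the quadratic (x - mu)^T · Sigma^{-1} · (x - mu):
  Sigma^{-1} · (x - mu) = (0.1234, -0.1064).
  (x - mu)^T · [Sigma^{-1} · (x - mu)] = (3)·(0.1234) + (-2)·(-0.1064) = 0.583.

Step 4 — take square root: d = √(0.583) ≈ 0.7635.

d(x, mu) = √(0.583) ≈ 0.7635


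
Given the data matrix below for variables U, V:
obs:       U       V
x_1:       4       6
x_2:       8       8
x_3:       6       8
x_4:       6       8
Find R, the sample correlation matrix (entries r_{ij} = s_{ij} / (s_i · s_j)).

Step 1 — column means:
  mean(U) = (4 + 8 + 6 + 6) / 4 = 24/4 = 6
  mean(V) = (6 + 8 + 8 + 8) / 4 = 30/4 = 7.5

Step 2 — sample variances and covariances s[i,j] = (1/(n-1)) · Σ_k (x_{k,i} - mean_i) · (x_{k,j} - mean_j), with n-1 = 3:
  s[U,U] = ((-2)·(-2) + (2)·(2) + (0)·(0) + (0)·(0)) / 3 = 8/3 = 2.6667
  s[U,V] = ((-2)·(-1.5) + (2)·(0.5) + (0)·(0.5) + (0)·(0.5)) / 3 = 4/3 = 1.3333
  s[V,V] = ((-1.5)·(-1.5) + (0.5)·(0.5) + (0.5)·(0.5) + (0.5)·(0.5)) / 3 = 3/3 = 1
  Sample standard deviations s_i = √(s[i,i]):
  s(U) = √(2.6667) = 1.633
  s(V) = √(1) = 1

Step 3 — r_{ij} = s_{ij} / (s_i · s_j):
  r[U,U] = 1 (diagonal).
  r[U,V] = 1.3333 / (1.633 · 1) = 1.3333 / 1.633 = 0.8165
  r[V,V] = 1 (diagonal).

R is symmetric with unit diagonal. Assembling:

R = [[1, 0.8165],
 [0.8165, 1]]


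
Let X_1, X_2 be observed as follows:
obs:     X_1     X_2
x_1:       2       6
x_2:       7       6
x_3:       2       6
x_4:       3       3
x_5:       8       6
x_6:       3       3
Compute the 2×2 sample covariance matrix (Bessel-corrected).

Step 1 — column means:
  mean(X_1) = (2 + 7 + 2 + 3 + 8 + 3) / 6 = 25/6 = 4.1667
  mean(X_2) = (6 + 6 + 6 + 3 + 6 + 3) / 6 = 30/6 = 5

Step 2 — sample covariance S[i,j] = (1/(n-1)) · Σ_k (x_{k,i} - mean_i) · (x_{k,j} - mean_j), with n-1 = 5.
  S[X_1,X_1] = ((-2.1667)·(-2.1667) + (2.8333)·(2.8333) + (-2.1667)·(-2.1667) + (-1.1667)·(-1.1667) + (3.8333)·(3.8333) + (-1.1667)·(-1.1667)) / 5 = 34.8333/5 = 6.9667
  S[X_1,X_2] = ((-2.1667)·(1) + (2.8333)·(1) + (-2.1667)·(1) + (-1.1667)·(-2) + (3.8333)·(1) + (-1.1667)·(-2)) / 5 = 7/5 = 1.4
  S[X_2,X_2] = ((1)·(1) + (1)·(1) + (1)·(1) + (-2)·(-2) + (1)·(1) + (-2)·(-2)) / 5 = 12/5 = 2.4

S is symmetric (S[j,i] = S[i,j]). Assembling:

S = [[6.9667, 1.4],
 [1.4, 2.4]]


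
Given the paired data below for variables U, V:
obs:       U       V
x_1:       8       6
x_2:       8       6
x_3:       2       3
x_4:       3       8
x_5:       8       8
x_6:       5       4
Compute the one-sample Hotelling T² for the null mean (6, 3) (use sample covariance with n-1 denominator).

Step 1 — sample mean vector:
  mean(U) = (8 + 8 + 2 + 3 + 8 + 5) / 6 = 34/6 = 5.6667
  mean(V) = (6 + 6 + 3 + 8 + 8 + 4) / 6 = 35/6 = 5.8333
  x̄ = (5.6667, 5.8333),  deviation x̄ - mu_0 = (5.6667, 5.8333) - (6, 3) = (-0.3333, 2.8333).

Step 2 — sample covariance matrix, S[i,j] = (1/(n-1)) · Σ_k (x_{k,i} - mean_i) · (x_{k,j} - mean_j), divisor n-1 = 5:
  S[U,U] = ((2.3333)·(2.3333) + (2.3333)·(2.3333) + (-3.6667)·(-3.6667) + (-2.6667)·(-2.6667) + (2.3333)·(2.3333) + (-0.6667)·(-0.6667)) / 5 = 37.3333/5 = 7.4667
  S[U,V] = ((2.3333)·(0.1667) + (2.3333)·(0.1667) + (-3.6667)·(-2.8333) + (-2.6667)·(2.1667) + (2.3333)·(2.1667) + (-0.6667)·(-1.8333)) / 5 = 11.6667/5 = 2.3333
  S[V,V] = ((0.1667)·(0.1667) + (0.1667)·(0.1667) + (-2.8333)·(-2.8333) + (2.1667)·(2.1667) + (2.1667)·(2.1667) + (-1.8333)·(-1.8333)) / 5 = 20.8333/5 = 4.1667
  S = [[7.4667, 2.3333],
 [2.3333, 4.1667]].

Step 3 — invert S. det(S) = 7.4667·4.1667 - (2.3333)² = 25.6667.
  S^{-1} = (1/det) · [[d, -b], [-b, a]] = [[0.1623, -0.0909],
 [-0.0909, 0.2909]].

Step 4 — quadratic form (x̄ - mu_0)^T · S^{-1} · (x̄ - mu_0):
  S^{-1} · (x̄ - mu_0) = (-0.3117, 0.8545),
  (x̄ - mu_0)^T · [...] = (-0.3333)·(-0.3117) + (2.8333)·(0.8545) = 2.5251.

Step 5 — scale by n: T² = 6 · 2.5251 = 15.1506.

T² ≈ 15.1506


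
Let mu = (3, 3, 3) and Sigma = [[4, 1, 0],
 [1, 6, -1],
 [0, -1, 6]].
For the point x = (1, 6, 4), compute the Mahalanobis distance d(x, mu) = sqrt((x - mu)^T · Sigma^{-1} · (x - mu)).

Step 1 — centre the observation: (x - mu) = (-2, 3, 1).

Step 2 — invert Sigma (cofactor / det for 3×3, or solve directly):
  Sigma^{-1} = [[0.2612, -0.0448, -0.0075],
 [-0.0448, 0.1791, 0.0299],
 [-0.0075, 0.0299, 0.1716]].

Step 3 — form the quadratic (x - mu)^T · Sigma^{-1} · (x - mu):
  Sigma^{-1} · (x - mu) = (-0.6642, 0.6567, 0.2761).
  (x - mu)^T · [Sigma^{-1} · (x - mu)] = (-2)·(-0.6642) + (3)·(0.6567) + (1)·(0.2761) = 3.5746.

Step 4 — take square root: d = √(3.5746) ≈ 1.8907.

d(x, mu) = √(3.5746) ≈ 1.8907


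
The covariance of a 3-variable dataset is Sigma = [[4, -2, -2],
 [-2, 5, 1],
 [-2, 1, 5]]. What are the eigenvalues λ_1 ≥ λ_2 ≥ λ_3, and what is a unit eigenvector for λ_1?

Step 1 — characteristic polynomial p(λ) = det(λI - Sigma) = λ³ - tr·λ² + c_1·λ - det, where tr = trace, c_1 = sum of the principal 2×2 minors, det = det(Sigma):
  tr = 4 + 5 + 5 = 14,
  c_1 = (4·5 - (-2)²) + (4·5 - (-2)²) + (5·5 - (1)²) = 16 + 16 + 24 = 56,
  det = 4·(5·5 - (1)²) - (-2)·((-2)·5 - (1)·(-2)) + (-2)·((-2)·(1) - 5·(-2)) = 4·(24) - (-2)·(-8) + (-2)·(8) = 64.
  So p(λ) = λ³ - 14λ² + 56λ - 64.
Step 2 — look for an integer root (rational root theorem: any rational root is an integer divisor of 64). Testing λ = 2:
  p(2) = 8 - 56 + 112 - 64 = 0  ✓
  Dividing out (λ - 2): p(λ) = (λ - 2)(λ² - 12λ + 32).
Step 3 — remaining eigenvalues from the quadratic λ² - 12λ + 32 = 0:
  Δ = 12² - 4·32 = 144 - 128 = 16,  λ = (12 ± √16)/2 = (12 ± 4)/2 = 8 or 4.
  Sorted: λ_1 = 8,  λ_2 = 4,  λ_3 = 2  (check: sum = 14 = tr ✓).

Step 4 — unit eigenvector for λ_1 = 8: v spans the null space of (Sigma - λ_1 I), whose rows are
  r_1 = (-4, -2, -2),  r_2 = (-2, -3, 1),  r_3 = (-2, 1, -3).
  v is orthogonal to every row, so take v ∝ r_1 × r_2 = ((-2)·(1) - (-2)·(-3), (-2)·(-2) - (-4)·(1), (-4)·(-3) - (-2)·(-2)) = (-8, 8, 8).
  Rescale (divide by 8; multiply by -1 so the first nonzero entry is positive): u = (1, -1, -1).
  ||u|| = √((1)² + (-1)² + (-1)²) = √(3) ≈ 1.7321,  v_1 = u/||u|| ≈ (0.5774, -0.5774, -0.5774) (||v_1|| = 1).

λ_1 = 8,  λ_2 = 4,  λ_3 = 2;  v_1 ≈ (0.5774, -0.5774, -0.5774)


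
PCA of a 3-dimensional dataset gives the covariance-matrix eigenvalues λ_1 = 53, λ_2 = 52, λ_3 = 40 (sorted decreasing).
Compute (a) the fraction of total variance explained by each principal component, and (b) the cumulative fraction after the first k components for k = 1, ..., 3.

Step 1 — total variance = trace(Sigma) = Σ λ_i = 53 + 52 + 40 = 145.

Step 2 — fraction explained by component i = λ_i / Σ λ:
  PC1: 53/145 = 0.3655
  PC2: 52/145 = 0.3586
  PC3: 40/145 = 0.2759

Step 3 — cumulative fraction after k components = (λ_1 + ... + λ_k) / Σ λ:
  k = 1: 53/145 = 0.3655
  k = 2: (53 + 52)/145 = 105/145 = 0.7241
  k = 3: (53 + 52 + 40)/145 = 145/145 = 1

Summary (fraction, with percent):

explained: PC1 0.3655 (36.55%), PC2 0.3586 (35.86%), PC3 0.2759 (27.59%);  cumulative: 0.3655, 0.7241, 1


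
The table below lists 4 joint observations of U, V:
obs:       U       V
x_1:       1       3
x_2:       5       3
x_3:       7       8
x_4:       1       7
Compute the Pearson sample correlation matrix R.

Step 1 — column means:
  mean(U) = (1 + 5 + 7 + 1) / 4 = 14/4 = 3.5
  mean(V) = (3 + 3 + 8 + 7) / 4 = 21/4 = 5.25

Step 2 — sample variances and covariances s[i,j] = (1/(n-1)) · Σ_k (x_{k,i} - mean_i) · (x_{k,j} - mean_j), with n-1 = 3:
  s[U,U] = ((-2.5)·(-2.5) + (1.5)·(1.5) + (3.5)·(3.5) + (-2.5)·(-2.5)) / 3 = 27/3 = 9
  s[U,V] = ((-2.5)·(-2.25) + (1.5)·(-2.25) + (3.5)·(2.75) + (-2.5)·(1.75)) / 3 = 7.5/3 = 2.5
  s[V,V] = ((-2.25)·(-2.25) + (-2.25)·(-2.25) + (2.75)·(2.75) + (1.75)·(1.75)) / 3 = 20.75/3 = 6.9167
  Sample standard deviations s_i = √(s[i,i]):
  s(U) = √(9) = 3
  s(V) = √(6.9167) = 2.63

Step 3 — r_{ij} = s_{ij} / (s_i · s_j):
  r[U,U] = 1 (diagonal).
  r[U,V] = 2.5 / (3 · 2.63) = 2.5 / 7.8899 = 0.3169
  r[V,V] = 1 (diagonal).

R is symmetric with unit diagonal. Assembling:

R = [[1, 0.3169],
 [0.3169, 1]]


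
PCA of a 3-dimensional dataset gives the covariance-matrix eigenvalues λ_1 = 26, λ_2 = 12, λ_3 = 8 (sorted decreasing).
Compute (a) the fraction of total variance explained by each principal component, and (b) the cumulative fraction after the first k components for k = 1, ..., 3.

Step 1 — total variance = trace(Sigma) = Σ λ_i = 26 + 12 + 8 = 46.

Step 2 — fraction explained by component i = λ_i / Σ λ:
  PC1: 26/46 = 0.5652
  PC2: 12/46 = 0.2609
  PC3: 8/46 = 0.1739

Step 3 — cumulative fraction after k components = (λ_1 + ... + λ_k) / Σ λ:
  k = 1: 26/46 = 0.5652
  k = 2: (26 + 12)/46 = 38/46 = 0.8261
  k = 3: (26 + 12 + 8)/46 = 46/46 = 1

Summary (fraction, with percent):

explained: PC1 0.5652 (56.52%), PC2 0.2609 (26.09%), PC3 0.1739 (17.39%);  cumulative: 0.5652, 0.8261, 1


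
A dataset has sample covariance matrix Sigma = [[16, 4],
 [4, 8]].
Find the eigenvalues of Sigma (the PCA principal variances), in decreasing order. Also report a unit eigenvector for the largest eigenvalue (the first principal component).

Step 1 — characteristic polynomial of 2×2 Sigma:
  det(Sigma - λI) = λ² - trace · λ + det = 0.
  trace = 16 + 8 = 24, det = 16·8 - (4)² = 112.
Step 2 — discriminant:
  Δ = trace² - 4·det = 576 - 448 = 128.
Step 3 — eigenvalues:
  λ = (trace ± √Δ)/2 = (24 ± 11.3137)/2,
  λ_1 = 17.6569,  λ_2 = 6.3431.

Step 4 — unit eigenvector for λ_1: solve (Sigma - λ_1 I)v = 0. First row:
  (16 - 17.6569)·v_x + (4)·v_y = 0, i.e. (-1.6569)·v_x + (4)·v_y = 0,
  so v ∝ (b, λ_1 - a) = (4, 1.6569) = u.
  ||u|| = √((4)² + (1.6569)²) = √(18.7452) ≈ 4.3296,
  v_1 = u/||u|| ≈ (0.9239, 0.3827) (||v_1|| = 1).

λ_1 = 17.6569,  λ_2 = 6.3431;  v_1 ≈ (0.9239, 0.3827)


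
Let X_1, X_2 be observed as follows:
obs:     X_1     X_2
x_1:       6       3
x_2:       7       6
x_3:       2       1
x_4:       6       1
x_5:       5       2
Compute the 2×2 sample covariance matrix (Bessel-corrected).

Step 1 — column means:
  mean(X_1) = (6 + 7 + 2 + 6 + 5) / 5 = 26/5 = 5.2
  mean(X_2) = (3 + 6 + 1 + 1 + 2) / 5 = 13/5 = 2.6

Step 2 — sample covariance S[i,j] = (1/(n-1)) · Σ_k (x_{k,i} - mean_i) · (x_{k,j} - mean_j), with n-1 = 4.
  S[X_1,X_1] = ((0.8)·(0.8) + (1.8)·(1.8) + (-3.2)·(-3.2) + (0.8)·(0.8) + (-0.2)·(-0.2)) / 4 = 14.8/4 = 3.7
  S[X_1,X_2] = ((0.8)·(0.4) + (1.8)·(3.4) + (-3.2)·(-1.6) + (0.8)·(-1.6) + (-0.2)·(-0.6)) / 4 = 10.4/4 = 2.6
  S[X_2,X_2] = ((0.4)·(0.4) + (3.4)·(3.4) + (-1.6)·(-1.6) + (-1.6)·(-1.6) + (-0.6)·(-0.6)) / 4 = 17.2/4 = 4.3

S is symmetric (S[j,i] = S[i,j]). Assembling:

S = [[3.7, 2.6],
 [2.6, 4.3]]


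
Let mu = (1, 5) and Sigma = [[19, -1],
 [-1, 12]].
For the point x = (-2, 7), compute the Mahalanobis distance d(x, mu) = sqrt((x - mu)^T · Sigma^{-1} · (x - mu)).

Step 1 — centre the observation: (x - mu) = (-3, 2).

Step 2 — invert Sigma. det(Sigma) = 19·12 - (-1)² = 227.
  Sigma^{-1} = (1/det) · [[d, -b], [-b, a]] = [[0.0529, 0.0044],
 [0.0044, 0.0837]].

Step 3 — form the quadratic (x - mu)^T · Sigma^{-1} · (x - mu):
  Sigma^{-1} · (x - mu) = (-0.1498, 0.1542).
  (x - mu)^T · [Sigma^{-1} · (x - mu)] = (-3)·(-0.1498) + (2)·(0.1542) = 0.7577.

Step 4 — take square root: d = √(0.7577) ≈ 0.8705.

d(x, mu) = √(0.7577) ≈ 0.8705


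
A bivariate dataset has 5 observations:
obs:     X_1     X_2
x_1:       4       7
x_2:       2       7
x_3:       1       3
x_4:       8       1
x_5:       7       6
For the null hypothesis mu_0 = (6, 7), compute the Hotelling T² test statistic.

Step 1 — sample mean vector:
  mean(X_1) = (4 + 2 + 1 + 8 + 7) / 5 = 22/5 = 4.4
  mean(X_2) = (7 + 7 + 3 + 1 + 6) / 5 = 24/5 = 4.8
  x̄ = (4.4, 4.8),  deviation x̄ - mu_0 = (4.4, 4.8) - (6, 7) = (-1.6, -2.2).

Step 2 — sample covariance matrix, S[i,j] = (1/(n-1)) · Σ_k (x_{k,i} - mean_i) · (x_{k,j} - mean_j), divisor n-1 = 4:
  S[X_1,X_1] = ((-0.4)·(-0.4) + (-2.4)·(-2.4) + (-3.4)·(-3.4) + (3.6)·(3.6) + (2.6)·(2.6)) / 4 = 37.2/4 = 9.3
  S[X_1,X_2] = ((-0.4)·(2.2) + (-2.4)·(2.2) + (-3.4)·(-1.8) + (3.6)·(-3.8) + (2.6)·(1.2)) / 4 = -10.6/4 = -2.65
  S[X_2,X_2] = ((2.2)·(2.2) + (2.2)·(2.2) + (-1.8)·(-1.8) + (-3.8)·(-3.8) + (1.2)·(1.2)) / 4 = 28.8/4 = 7.2
  S = [[9.3, -2.65],
 [-2.65, 7.2]].

Step 3 — invert S. det(S) = 9.3·7.2 - (-2.65)² = 59.9375.
  S^{-1} = (1/det) · [[d, -b], [-b, a]] = [[0.1201, 0.0442],
 [0.0442, 0.1552]].

Step 4 — quadratic form (x̄ - mu_0)^T · S^{-1} · (x̄ - mu_0):
  S^{-1} · (x̄ - mu_0) = (-0.2895, -0.4121),
  (x̄ - mu_0)^T · [...] = (-1.6)·(-0.2895) + (-2.2)·(-0.4121) = 1.3698.

Step 5 — scale by n: T² = 5 · 1.3698 = 6.8488.

T² ≈ 6.8488


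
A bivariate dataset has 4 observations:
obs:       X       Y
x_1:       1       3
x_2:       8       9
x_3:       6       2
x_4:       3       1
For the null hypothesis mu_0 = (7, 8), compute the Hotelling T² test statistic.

Step 1 — sample mean vector:
  mean(X) = (1 + 8 + 6 + 3) / 4 = 18/4 = 4.5
  mean(Y) = (3 + 9 + 2 + 1) / 4 = 15/4 = 3.75
  x̄ = (4.5, 3.75),  deviation x̄ - mu_0 = (4.5, 3.75) - (7, 8) = (-2.5, -4.25).

Step 2 — sample covariance matrix, S[i,j] = (1/(n-1)) · Σ_k (x_{k,i} - mean_i) · (x_{k,j} - mean_j), divisor n-1 = 3:
  S[X,X] = ((-3.5)·(-3.5) + (3.5)·(3.5) + (1.5)·(1.5) + (-1.5)·(-1.5)) / 3 = 29/3 = 9.6667
  S[X,Y] = ((-3.5)·(-0.75) + (3.5)·(5.25) + (1.5)·(-1.75) + (-1.5)·(-2.75)) / 3 = 22.5/3 = 7.5
  S[Y,Y] = ((-0.75)·(-0.75) + (5.25)·(5.25) + (-1.75)·(-1.75) + (-2.75)·(-2.75)) / 3 = 38.75/3 = 12.9167
  S = [[9.6667, 7.5],
 [7.5, 12.9167]].

Step 3 — invert S. det(S) = 9.6667·12.9167 - (7.5)² = 68.6111.
  S^{-1} = (1/det) · [[d, -b], [-b, a]] = [[0.1883, -0.1093],
 [-0.1093, 0.1409]].

Step 4 — quadratic form (x̄ - mu_0)^T · S^{-1} · (x̄ - mu_0):
  S^{-1} · (x̄ - mu_0) = (-0.0061, -0.3255),
  (x̄ - mu_0)^T · [...] = (-2.5)·(-0.0061) + (-4.25)·(-0.3255) = 1.3986.

Step 5 — scale by n: T² = 4 · 1.3986 = 5.5943.

T² ≈ 5.5943


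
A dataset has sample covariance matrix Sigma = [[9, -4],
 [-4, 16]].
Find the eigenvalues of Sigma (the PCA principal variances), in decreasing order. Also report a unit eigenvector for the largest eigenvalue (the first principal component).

Step 1 — characteristic polynomial of 2×2 Sigma:
  det(Sigma - λI) = λ² - trace · λ + det = 0.
  trace = 9 + 16 = 25, det = 9·16 - (-4)² = 128.
Step 2 — discriminant:
  Δ = trace² - 4·det = 625 - 512 = 113.
Step 3 — eigenvalues:
  λ = (trace ± √Δ)/2 = (25 ± 10.6301)/2,
  λ_1 = 17.8151,  λ_2 = 7.1849.

Step 4 — unit eigenvector for λ_1: solve (Sigma - λ_1 I)v = 0. First row:
  (9 - 17.8151)·v_x + (-4)·v_y = 0, i.e. (-8.8151)·v_x + (-4)·v_y = 0,
  so v ∝ (b, λ_1 - a) = (-4, 8.8151); multiply by -1 so the first entry is positive: u = (4, -8.8151).
  ||u|| = √((4)² + (-8.8151)²) = √(93.7055) ≈ 9.6802,
  v_1 = u/||u|| ≈ (0.4132, -0.9106) (||v_1|| = 1).

λ_1 = 17.8151,  λ_2 = 7.1849;  v_1 ≈ (0.4132, -0.9106)


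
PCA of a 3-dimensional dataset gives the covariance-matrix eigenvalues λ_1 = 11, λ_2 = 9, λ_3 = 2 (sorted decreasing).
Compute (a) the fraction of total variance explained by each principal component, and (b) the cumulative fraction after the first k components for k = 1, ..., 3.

Step 1 — total variance = trace(Sigma) = Σ λ_i = 11 + 9 + 2 = 22.

Step 2 — fraction explained by component i = λ_i / Σ λ:
  PC1: 11/22 = 0.5
  PC2: 9/22 = 0.4091
  PC3: 2/22 = 0.0909

Step 3 — cumulative fraction after k components = (λ_1 + ... + λ_k) / Σ λ:
  k = 1: 11/22 = 0.5
  k = 2: (11 + 9)/22 = 20/22 = 0.9091
  k = 3: (11 + 9 + 2)/22 = 22/22 = 1

Summary (fraction, with percent):

explained: PC1 0.5 (50%), PC2 0.4091 (40.91%), PC3 0.0909 (9.09%);  cumulative: 0.5, 0.9091, 1


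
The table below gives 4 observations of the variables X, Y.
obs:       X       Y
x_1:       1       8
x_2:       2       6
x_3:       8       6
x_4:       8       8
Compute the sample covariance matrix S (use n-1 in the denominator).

Step 1 — column means:
  mean(X) = (1 + 2 + 8 + 8) / 4 = 19/4 = 4.75
  mean(Y) = (8 + 6 + 6 + 8) / 4 = 28/4 = 7

Step 2 — sample covariance S[i,j] = (1/(n-1)) · Σ_k (x_{k,i} - mean_i) · (x_{k,j} - mean_j), with n-1 = 3.
  S[X,X] = ((-3.75)·(-3.75) + (-2.75)·(-2.75) + (3.25)·(3.25) + (3.25)·(3.25)) / 3 = 42.75/3 = 14.25
  S[X,Y] = ((-3.75)·(1) + (-2.75)·(-1) + (3.25)·(-1) + (3.25)·(1)) / 3 = -1/3 = -0.3333
  S[Y,Y] = ((1)·(1) + (-1)·(-1) + (-1)·(-1) + (1)·(1)) / 3 = 4/3 = 1.3333

S is symmetric (S[j,i] = S[i,j]). Assembling:

S = [[14.25, -0.3333],
 [-0.3333, 1.3333]]


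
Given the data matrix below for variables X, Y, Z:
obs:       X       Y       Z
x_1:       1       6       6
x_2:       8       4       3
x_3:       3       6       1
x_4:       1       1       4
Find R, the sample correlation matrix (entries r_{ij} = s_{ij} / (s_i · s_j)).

Step 1 — column means:
  mean(X) = (1 + 8 + 3 + 1) / 4 = 13/4 = 3.25
  mean(Y) = (6 + 4 + 6 + 1) / 4 = 17/4 = 4.25
  mean(Z) = (6 + 3 + 1 + 4) / 4 = 14/4 = 3.5

Step 2 — sample variances and covariances s[i,j] = (1/(n-1)) · Σ_k (x_{k,i} - mean_i) · (x_{k,j} - mean_j), with n-1 = 3:
  s[X,X] = ((-2.25)·(-2.25) + (4.75)·(4.75) + (-0.25)·(-0.25) + (-2.25)·(-2.25)) / 3 = 32.75/3 = 10.9167
  s[X,Y] = ((-2.25)·(1.75) + (4.75)·(-0.25) + (-0.25)·(1.75) + (-2.25)·(-3.25)) / 3 = 1.75/3 = 0.5833
  s[X,Z] = ((-2.25)·(2.5) + (4.75)·(-0.5) + (-0.25)·(-2.5) + (-2.25)·(0.5)) / 3 = -8.5/3 = -2.8333
  s[Y,Y] = ((1.75)·(1.75) + (-0.25)·(-0.25) + (1.75)·(1.75) + (-3.25)·(-3.25)) / 3 = 16.75/3 = 5.5833
  s[Y,Z] = ((1.75)·(2.5) + (-0.25)·(-0.5) + (1.75)·(-2.5) + (-3.25)·(0.5)) / 3 = -1.5/3 = -0.5
  s[Z,Z] = ((2.5)·(2.5) + (-0.5)·(-0.5) + (-2.5)·(-2.5) + (0.5)·(0.5)) / 3 = 13/3 = 4.3333
  Sample standard deviations s_i = √(s[i,i]):
  s(X) = √(10.9167) = 3.304
  s(Y) = √(5.5833) = 2.3629
  s(Z) = √(4.3333) = 2.0817

Step 3 — r_{ij} = s_{ij} / (s_i · s_j):
  r[X,X] = 1 (diagonal).
  r[X,Y] = 0.5833 / (3.304 · 2.3629) = 0.5833 / 7.8071 = 0.0747
  r[X,Z] = -2.8333 / (3.304 · 2.0817) = -2.8333 / 6.8779 = -0.4119
  r[Y,Y] = 1 (diagonal).
  r[Y,Z] = -0.5 / (2.3629 · 2.0817) = -0.5 / 4.9188 = -0.1017
  r[Z,Z] = 1 (diagonal).

R is symmetric with unit diagonal. Assembling:

R = [[1, 0.0747, -0.4119],
 [0.0747, 1, -0.1017],
 [-0.4119, -0.1017, 1]]


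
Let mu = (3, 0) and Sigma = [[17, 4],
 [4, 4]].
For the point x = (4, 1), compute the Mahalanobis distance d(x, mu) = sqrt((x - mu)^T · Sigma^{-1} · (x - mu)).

Step 1 — centre the observation: (x - mu) = (1, 1).

Step 2 — invert Sigma. det(Sigma) = 17·4 - (4)² = 52.
  Sigma^{-1} = (1/det) · [[d, -b], [-b, a]] = [[0.0769, -0.0769],
 [-0.0769, 0.3269]].

Step 3 — form the quadratic (x - mu)^T · Sigma^{-1} · (x - mu):
  Sigma^{-1} · (x - mu) = (0, 0.25).
  (x - mu)^T · [Sigma^{-1} · (x - mu)] = (1)·(0) + (1)·(0.25) = 0.25.

Step 4 — take square root: d = √(0.25) ≈ 0.5.

d(x, mu) = √(0.25) ≈ 0.5


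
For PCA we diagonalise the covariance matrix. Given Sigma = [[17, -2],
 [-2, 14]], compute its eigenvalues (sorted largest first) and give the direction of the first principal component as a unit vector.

Step 1 — characteristic polynomial of 2×2 Sigma:
  det(Sigma - λI) = λ² - trace · λ + det = 0.
  trace = 17 + 14 = 31, det = 17·14 - (-2)² = 234.
Step 2 — discriminant:
  Δ = trace² - 4·det = 961 - 936 = 25.
Step 3 — eigenvalues:
  λ = (trace ± √Δ)/2 = (31 ± 5)/2,
  λ_1 = 18,  λ_2 = 13.

Step 4 — unit eigenvector for λ_1: solve (Sigma - λ_1 I)v = 0. First row:
  (17 - 18)·v_x + (-2)·v_y = 0, i.e. (-1)·v_x + (-2)·v_y = 0,
  so v ∝ (b, λ_1 - a) = (-2, 1); multiply by -1 so the first entry is positive: u = (2, -1).
  ||u|| = √((2)² + (-1)²) = √(5) ≈ 2.2361,
  v_1 = u/||u|| ≈ (0.8944, -0.4472) (||v_1|| = 1).

λ_1 = 18,  λ_2 = 13;  v_1 ≈ (0.8944, -0.4472)


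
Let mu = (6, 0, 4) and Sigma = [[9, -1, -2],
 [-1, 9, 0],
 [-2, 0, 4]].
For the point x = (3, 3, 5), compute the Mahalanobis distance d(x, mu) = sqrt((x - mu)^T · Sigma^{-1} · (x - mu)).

Step 1 — centre the observation: (x - mu) = (-3, 3, 1).

Step 2 — invert Sigma (cofactor / det for 3×3, or solve directly):
  Sigma^{-1} = [[0.1268, 0.0141, 0.0634],
 [0.0141, 0.1127, 0.007],
 [0.0634, 0.007, 0.2817]].

Step 3 — form the quadratic (x - mu)^T · Sigma^{-1} · (x - mu):
  Sigma^{-1} · (x - mu) = (-0.2746, 0.3028, 0.1127).
  (x - mu)^T · [Sigma^{-1} · (x - mu)] = (-3)·(-0.2746) + (3)·(0.3028) + (1)·(0.1127) = 1.8451.

Step 4 — take square root: d = √(1.8451) ≈ 1.3583.

d(x, mu) = √(1.8451) ≈ 1.3583


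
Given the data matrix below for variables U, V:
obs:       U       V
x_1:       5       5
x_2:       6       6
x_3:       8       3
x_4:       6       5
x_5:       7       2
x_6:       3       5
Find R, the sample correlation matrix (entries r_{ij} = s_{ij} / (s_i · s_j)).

Step 1 — column means:
  mean(U) = (5 + 6 + 8 + 6 + 7 + 3) / 6 = 35/6 = 5.8333
  mean(V) = (5 + 6 + 3 + 5 + 2 + 5) / 6 = 26/6 = 4.3333

Step 2 — sample variances and covariances s[i,j] = (1/(n-1)) · Σ_k (x_{k,i} - mean_i) · (x_{k,j} - mean_j), with n-1 = 5:
  s[U,U] = ((-0.8333)·(-0.8333) + (0.1667)·(0.1667) + (2.1667)·(2.1667) + (0.1667)·(0.1667) + (1.1667)·(1.1667) + (-2.8333)·(-2.8333)) / 5 = 14.8333/5 = 2.9667
  s[U,V] = ((-0.8333)·(0.6667) + (0.1667)·(1.6667) + (2.1667)·(-1.3333) + (0.1667)·(0.6667) + (1.1667)·(-2.3333) + (-2.8333)·(0.6667)) / 5 = -7.6667/5 = -1.5333
  s[V,V] = ((0.6667)·(0.6667) + (1.6667)·(1.6667) + (-1.3333)·(-1.3333) + (0.6667)·(0.6667) + (-2.3333)·(-2.3333) + (0.6667)·(0.6667)) / 5 = 11.3333/5 = 2.2667
  Sample standard deviations s_i = √(s[i,i]):
  s(U) = √(2.9667) = 1.7224
  s(V) = √(2.2667) = 1.5055

Step 3 — r_{ij} = s_{ij} / (s_i · s_j):
  r[U,U] = 1 (diagonal).
  r[U,V] = -1.5333 / (1.7224 · 1.5055) = -1.5333 / 2.5932 = -0.5913
  r[V,V] = 1 (diagonal).

R is symmetric with unit diagonal. Assembling:

R = [[1, -0.5913],
 [-0.5913, 1]]


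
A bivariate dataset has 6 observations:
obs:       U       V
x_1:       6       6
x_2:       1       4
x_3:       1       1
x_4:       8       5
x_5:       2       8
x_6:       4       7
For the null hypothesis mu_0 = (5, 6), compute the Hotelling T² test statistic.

Step 1 — sample mean vector:
  mean(U) = (6 + 1 + 1 + 8 + 2 + 4) / 6 = 22/6 = 3.6667
  mean(V) = (6 + 4 + 1 + 5 + 8 + 7) / 6 = 31/6 = 5.1667
  x̄ = (3.6667, 5.1667),  deviation x̄ - mu_0 = (3.6667, 5.1667) - (5, 6) = (-1.3333, -0.8333).

Step 2 — sample covariance matrix, S[i,j] = (1/(n-1)) · Σ_k (x_{k,i} - mean_i) · (x_{k,j} - mean_j), divisor n-1 = 5:
  S[U,U] = ((2.3333)·(2.3333) + (-2.6667)·(-2.6667) + (-2.6667)·(-2.6667) + (4.3333)·(4.3333) + (-1.6667)·(-1.6667) + (0.3333)·(0.3333)) / 5 = 41.3333/5 = 8.2667
  S[U,V] = ((2.3333)·(0.8333) + (-2.6667)·(-1.1667) + (-2.6667)·(-4.1667) + (4.3333)·(-0.1667) + (-1.6667)·(2.8333) + (0.3333)·(1.8333)) / 5 = 11.3333/5 = 2.2667
  S[V,V] = ((0.8333)·(0.8333) + (-1.1667)·(-1.1667) + (-4.1667)·(-4.1667) + (-0.1667)·(-0.1667) + (2.8333)·(2.8333) + (1.8333)·(1.8333)) / 5 = 30.8333/5 = 6.1667
  S = [[8.2667, 2.2667],
 [2.2667, 6.1667]].

Step 3 — invert S. det(S) = 8.2667·6.1667 - (2.2667)² = 45.84.
  S^{-1} = (1/det) · [[d, -b], [-b, a]] = [[0.1345, -0.0494],
 [-0.0494, 0.1803]].

Step 4 — quadratic form (x̄ - mu_0)^T · S^{-1} · (x̄ - mu_0):
  S^{-1} · (x̄ - mu_0) = (-0.1382, -0.0844),
  (x̄ - mu_0)^T · [...] = (-1.3333)·(-0.1382) + (-0.8333)·(-0.0844) = 0.2545.

Step 5 — scale by n: T² = 6 · 0.2545 = 1.5271.

T² ≈ 1.5271


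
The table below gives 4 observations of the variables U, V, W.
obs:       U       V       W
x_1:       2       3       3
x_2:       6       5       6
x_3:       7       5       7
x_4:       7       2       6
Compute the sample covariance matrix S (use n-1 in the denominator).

Step 1 — column means:
  mean(U) = (2 + 6 + 7 + 7) / 4 = 22/4 = 5.5
  mean(V) = (3 + 5 + 5 + 2) / 4 = 15/4 = 3.75
  mean(W) = (3 + 6 + 7 + 6) / 4 = 22/4 = 5.5

Step 2 — sample covariance S[i,j] = (1/(n-1)) · Σ_k (x_{k,i} - mean_i) · (x_{k,j} - mean_j), with n-1 = 3.
  S[U,U] = ((-3.5)·(-3.5) + (0.5)·(0.5) + (1.5)·(1.5) + (1.5)·(1.5)) / 3 = 17/3 = 5.6667
  S[U,V] = ((-3.5)·(-0.75) + (0.5)·(1.25) + (1.5)·(1.25) + (1.5)·(-1.75)) / 3 = 2.5/3 = 0.8333
  S[U,W] = ((-3.5)·(-2.5) + (0.5)·(0.5) + (1.5)·(1.5) + (1.5)·(0.5)) / 3 = 12/3 = 4
  S[V,V] = ((-0.75)·(-0.75) + (1.25)·(1.25) + (1.25)·(1.25) + (-1.75)·(-1.75)) / 3 = 6.75/3 = 2.25
  S[V,W] = ((-0.75)·(-2.5) + (1.25)·(0.5) + (1.25)·(1.5) + (-1.75)·(0.5)) / 3 = 3.5/3 = 1.1667
  S[W,W] = ((-2.5)·(-2.5) + (0.5)·(0.5) + (1.5)·(1.5) + (0.5)·(0.5)) / 3 = 9/3 = 3

S is symmetric (S[j,i] = S[i,j]). Assembling:

S = [[5.6667, 0.8333, 4],
 [0.8333, 2.25, 1.1667],
 [4, 1.1667, 3]]


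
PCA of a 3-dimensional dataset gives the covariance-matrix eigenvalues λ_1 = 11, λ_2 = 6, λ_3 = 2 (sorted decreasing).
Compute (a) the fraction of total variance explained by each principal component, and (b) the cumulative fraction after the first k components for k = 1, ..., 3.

Step 1 — total variance = trace(Sigma) = Σ λ_i = 11 + 6 + 2 = 19.

Step 2 — fraction explained by component i = λ_i / Σ λ:
  PC1: 11/19 = 0.5789
  PC2: 6/19 = 0.3158
  PC3: 2/19 = 0.1053

Step 3 — cumulative fraction after k components = (λ_1 + ... + λ_k) / Σ λ:
  k = 1: 11/19 = 0.5789
  k = 2: (11 + 6)/19 = 17/19 = 0.8947
  k = 3: (11 + 6 + 2)/19 = 19/19 = 1

Summary (fraction, with percent):

explained: PC1 0.5789 (57.89%), PC2 0.3158 (31.58%), PC3 0.1053 (10.53%);  cumulative: 0.5789, 0.8947, 1


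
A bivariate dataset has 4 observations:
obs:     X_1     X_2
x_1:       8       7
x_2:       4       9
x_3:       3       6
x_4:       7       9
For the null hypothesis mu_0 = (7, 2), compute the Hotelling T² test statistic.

Step 1 — sample mean vector:
  mean(X_1) = (8 + 4 + 3 + 7) / 4 = 22/4 = 5.5
  mean(X_2) = (7 + 9 + 6 + 9) / 4 = 31/4 = 7.75
  x̄ = (5.5, 7.75),  deviation x̄ - mu_0 = (5.5, 7.75) - (7, 2) = (-1.5, 5.75).

Step 2 — sample covariance matrix, S[i,j] = (1/(n-1)) · Σ_k (x_{k,i} - mean_i) · (x_{k,j} - mean_j), divisor n-1 = 3:
  S[X_1,X_1] = ((2.5)·(2.5) + (-1.5)·(-1.5) + (-2.5)·(-2.5) + (1.5)·(1.5)) / 3 = 17/3 = 5.6667
  S[X_1,X_2] = ((2.5)·(-0.75) + (-1.5)·(1.25) + (-2.5)·(-1.75) + (1.5)·(1.25)) / 3 = 2.5/3 = 0.8333
  S[X_2,X_2] = ((-0.75)·(-0.75) + (1.25)·(1.25) + (-1.75)·(-1.75) + (1.25)·(1.25)) / 3 = 6.75/3 = 2.25
  S = [[5.6667, 0.8333],
 [0.8333, 2.25]].

Step 3 — invert S. det(S) = 5.6667·2.25 - (0.8333)² = 12.0556.
  S^{-1} = (1/det) · [[d, -b], [-b, a]] = [[0.1866, -0.0691],
 [-0.0691, 0.47]].

Step 4 — quadratic form (x̄ - mu_0)^T · S^{-1} · (x̄ - mu_0):
  S^{-1} · (x̄ - mu_0) = (-0.6774, 2.8065),
  (x̄ - mu_0)^T · [...] = (-1.5)·(-0.6774) + (5.75)·(2.8065) = 17.1532.

Step 5 — scale by n: T² = 4 · 17.1532 = 68.6129.

T² ≈ 68.6129


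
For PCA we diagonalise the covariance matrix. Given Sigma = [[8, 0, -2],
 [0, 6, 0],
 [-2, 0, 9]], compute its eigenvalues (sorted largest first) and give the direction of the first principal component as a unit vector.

Step 1 — characteristic polynomial p(λ) = det(λI - Sigma) = λ³ - tr·λ² + c_1·λ - det, where tr = trace, c_1 = sum of the principal 2×2 minors, det = det(Sigma):
  tr = 8 + 6 + 9 = 23,
  c_1 = (8·6 - (0)²) + (8·9 - (-2)²) + (6·9 - (0)²) = 48 + 68 + 54 = 170,
  det = 8·(6·9 - (0)²) - (0)·((0)·9 - (0)·(-2)) + (-2)·((0)·(0) - 6·(-2)) = 8·(54) - (0)·(0) + (-2)·(12) = 408.
  So p(λ) = λ³ - 23λ² + 170λ - 408.
Step 2 — look for an integer root (rational root theorem: any rational root is an integer divisor of 408). Testing λ = 6:
  p(6) = 216 - 828 + 1020 - 408 = 0  ✓
  Dividing out (λ - 6): p(λ) = (λ - 6)(λ² - 17λ + 68).
Step 3 — remaining eigenvalues from the quadratic λ² - 17λ + 68 = 0:
  Δ = 17² - 4·68 = 289 - 272 = 17,  λ = (17 ± √17)/2 = (17 ± 4.1231)/2 ≈ 10.5616 or 6.4384.
  Sorted: λ_1 = 10.5616,  λ_2 = 6.4384,  λ_3 = 6  (check: sum = 23 = tr ✓).

Step 4 — unit eigenvector for λ_1 ≈ 10.5616: v spans the null space of (Sigma - λ_1 I), whose rows are
  r_1 = (-2.5616, 0, -2),  r_2 = (0, -4.5616, 0),  r_3 = (-2, 0, -1.5616).
  v is orthogonal to every row, so take v ∝ r_1 × r_2 = ((0)·(0) - (-2)·(-4.5616), (-2)·(0) - (-2.5616)·(0), (-2.5616)·(-4.5616) - (0)·(0)) ≈ (-9.1231, 0, 11.6847).
  Rescale (multiply by -1 so the first nonzero entry is positive): u = (9.1231, 0, -11.6847).
  ||u|| = √((9.1231)² + (0)² + (-11.6847)²) = √(219.7623) ≈ 14.8244,  v_1 = u/||u|| ≈ (0.6154, 0, -0.7882) (||v_1|| = 1).

λ_1 = 10.5616,  λ_2 = 6.4384,  λ_3 = 6;  v_1 ≈ (0.6154, 0, -0.7882)
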